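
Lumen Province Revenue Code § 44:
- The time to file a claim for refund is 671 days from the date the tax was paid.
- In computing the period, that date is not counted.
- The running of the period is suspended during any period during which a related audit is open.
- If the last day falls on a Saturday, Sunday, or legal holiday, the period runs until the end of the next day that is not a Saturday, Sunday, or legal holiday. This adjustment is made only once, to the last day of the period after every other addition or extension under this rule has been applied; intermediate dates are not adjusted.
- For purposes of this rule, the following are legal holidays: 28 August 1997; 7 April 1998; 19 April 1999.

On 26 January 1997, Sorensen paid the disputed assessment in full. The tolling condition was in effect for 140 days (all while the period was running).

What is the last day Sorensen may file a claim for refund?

April 20, 1999

671 days after 26 January 1997 is November 28, 1998.
Tolling adds 140 days: November 28, 1998 + 140 days = April 17, 1999.
April 17, 1999 is Saturday; April 18, 1999 is Sunday; April 19, 1999 is a listed holiday. The next qualifying day is April 20, 1999.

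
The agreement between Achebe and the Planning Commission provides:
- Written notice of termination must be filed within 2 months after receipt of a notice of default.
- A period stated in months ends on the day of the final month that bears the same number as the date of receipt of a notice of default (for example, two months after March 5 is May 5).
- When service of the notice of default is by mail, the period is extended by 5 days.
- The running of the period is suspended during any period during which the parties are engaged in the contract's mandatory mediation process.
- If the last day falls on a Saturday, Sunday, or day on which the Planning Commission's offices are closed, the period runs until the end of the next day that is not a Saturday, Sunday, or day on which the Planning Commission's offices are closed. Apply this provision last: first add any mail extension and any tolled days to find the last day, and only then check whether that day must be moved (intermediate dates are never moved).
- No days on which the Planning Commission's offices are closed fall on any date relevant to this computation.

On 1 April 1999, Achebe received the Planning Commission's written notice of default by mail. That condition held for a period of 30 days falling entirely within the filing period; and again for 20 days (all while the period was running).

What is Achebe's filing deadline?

2 months after 1 April 1999 is June 1, 1999.
Service was by mail, adding 5 days: June 1, 1999 + 5 days = June 6, 1999.
Tolling adds 30 days: June 6, 1999 + 30 days = July 6, 1999.
Tolling adds 20 days: July 6, 1999 + 20 days = July 26, 1999.
July 26, 1999 is a Monday and not a day on which the Planning Commission's offices are closed, so no extension applies.

July 26, 1999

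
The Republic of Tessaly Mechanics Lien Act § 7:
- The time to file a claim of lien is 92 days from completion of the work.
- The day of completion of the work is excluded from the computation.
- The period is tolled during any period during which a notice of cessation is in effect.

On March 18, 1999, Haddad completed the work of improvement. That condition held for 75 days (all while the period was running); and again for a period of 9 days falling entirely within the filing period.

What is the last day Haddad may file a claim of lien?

September 10, 1999

92 days after March 18, 1999 is June 18, 1999.
Tolling adds 75 days: June 18, 1999 + 75 days = September 1, 1999.
Tolling adds 9 days: September 1, 1999 + 9 days = September 10, 1999.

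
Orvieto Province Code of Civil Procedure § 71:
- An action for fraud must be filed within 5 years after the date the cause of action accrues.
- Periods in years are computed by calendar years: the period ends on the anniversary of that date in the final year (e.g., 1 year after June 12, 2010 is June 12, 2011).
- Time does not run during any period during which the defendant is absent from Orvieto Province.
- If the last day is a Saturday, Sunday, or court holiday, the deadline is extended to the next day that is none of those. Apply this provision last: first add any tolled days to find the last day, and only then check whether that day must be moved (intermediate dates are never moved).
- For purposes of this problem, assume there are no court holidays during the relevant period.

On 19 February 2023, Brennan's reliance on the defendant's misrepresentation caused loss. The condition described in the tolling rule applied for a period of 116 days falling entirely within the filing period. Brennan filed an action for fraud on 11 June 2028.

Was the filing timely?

5 years after 19 February 2023 is February 19, 2028.
Tolling adds 116 days: February 19, 2028 + 116 days = June 14, 2028.
June 14, 2028 is a Wednesday and not a court holiday, so no extension applies.
The deadline is June 14, 2028; the filing on June 11, 2028 is on or before that date.

Yes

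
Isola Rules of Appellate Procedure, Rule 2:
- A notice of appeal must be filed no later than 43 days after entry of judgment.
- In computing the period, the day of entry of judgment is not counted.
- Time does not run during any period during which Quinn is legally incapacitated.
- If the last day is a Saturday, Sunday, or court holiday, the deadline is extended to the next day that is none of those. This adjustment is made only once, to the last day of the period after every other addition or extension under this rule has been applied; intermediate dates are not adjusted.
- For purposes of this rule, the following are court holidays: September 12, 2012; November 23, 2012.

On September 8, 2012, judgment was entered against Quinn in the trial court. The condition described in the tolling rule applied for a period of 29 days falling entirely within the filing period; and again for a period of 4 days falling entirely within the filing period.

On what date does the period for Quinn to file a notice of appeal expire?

43 days after September 8, 2012 is October 21, 2012.
Tolling adds 29 days: October 21, 2012 + 29 days = November 19, 2012.
Tolling adds 4 days: November 19, 2012 + 4 days = November 23, 2012.
November 23, 2012 is a listed holiday; November 24, 2012 is Saturday; November 25, 2012 is Sunday. The next qualifying day is November 26, 2012.

November 26, 2012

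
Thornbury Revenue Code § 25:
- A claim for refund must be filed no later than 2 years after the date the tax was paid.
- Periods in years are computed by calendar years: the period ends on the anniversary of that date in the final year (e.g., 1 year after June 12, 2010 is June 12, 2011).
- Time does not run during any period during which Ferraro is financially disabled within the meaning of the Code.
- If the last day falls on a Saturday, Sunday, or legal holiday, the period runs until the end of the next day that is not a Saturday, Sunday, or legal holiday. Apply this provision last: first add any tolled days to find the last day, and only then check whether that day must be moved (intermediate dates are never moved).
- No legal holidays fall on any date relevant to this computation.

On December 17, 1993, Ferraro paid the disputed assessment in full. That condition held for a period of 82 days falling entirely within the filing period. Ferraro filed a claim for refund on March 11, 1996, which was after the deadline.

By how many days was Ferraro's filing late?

2 years after December 17, 1993 is December 17, 1995.
Tolling adds 82 days: December 17, 1995 + 82 days = March 8, 1996.
March 8, 1996 is a Friday and not a legal holiday, so no extension applies.
The deadline is March 8, 1996; from March 8, 1996 to March 11, 1996 is 3 days.

3 days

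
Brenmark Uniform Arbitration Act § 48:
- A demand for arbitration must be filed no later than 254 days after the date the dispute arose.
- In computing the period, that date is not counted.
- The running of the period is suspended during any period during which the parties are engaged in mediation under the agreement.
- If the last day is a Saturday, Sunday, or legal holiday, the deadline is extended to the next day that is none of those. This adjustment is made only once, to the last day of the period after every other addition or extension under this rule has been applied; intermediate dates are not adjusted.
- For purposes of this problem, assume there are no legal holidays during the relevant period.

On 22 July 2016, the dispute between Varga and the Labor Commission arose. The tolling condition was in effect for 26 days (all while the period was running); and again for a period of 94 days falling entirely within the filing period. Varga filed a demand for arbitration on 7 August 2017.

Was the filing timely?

254 days after 22 July 2016 is April 2, 2017.
Tolling adds 26 days: April 2, 2017 + 26 days = April 28, 2017.
Tolling adds 94 days: April 28, 2017 + 94 days = July 31, 2017.
July 31, 2017 is a Monday and not a legal holiday, so no extension applies.
The deadline is July 31, 2017; the filing on August 7, 2017 is after that date.

No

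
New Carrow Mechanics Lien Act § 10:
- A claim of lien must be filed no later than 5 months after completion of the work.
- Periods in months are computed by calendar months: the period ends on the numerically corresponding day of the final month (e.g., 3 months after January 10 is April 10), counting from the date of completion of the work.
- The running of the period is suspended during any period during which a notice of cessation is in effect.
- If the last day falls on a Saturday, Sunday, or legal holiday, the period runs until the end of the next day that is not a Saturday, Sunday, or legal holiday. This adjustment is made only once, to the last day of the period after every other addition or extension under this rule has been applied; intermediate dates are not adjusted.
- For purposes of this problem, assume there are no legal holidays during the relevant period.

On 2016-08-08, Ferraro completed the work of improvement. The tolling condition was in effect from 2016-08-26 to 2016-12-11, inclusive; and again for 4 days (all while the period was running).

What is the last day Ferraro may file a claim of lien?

May 1, 2017

5 months after 2016-08-08 is January 8, 2017.
From August 26, 2016 through December 11, 2016 inclusive is 108 days; tolling adds 108 days: January 8, 2017 + 108 days = April 26, 2017.
Tolling adds 4 days: April 26, 2017 + 4 days = April 30, 2017.
April 30, 2017 is Sunday. The next qualifying day is May 1, 2017.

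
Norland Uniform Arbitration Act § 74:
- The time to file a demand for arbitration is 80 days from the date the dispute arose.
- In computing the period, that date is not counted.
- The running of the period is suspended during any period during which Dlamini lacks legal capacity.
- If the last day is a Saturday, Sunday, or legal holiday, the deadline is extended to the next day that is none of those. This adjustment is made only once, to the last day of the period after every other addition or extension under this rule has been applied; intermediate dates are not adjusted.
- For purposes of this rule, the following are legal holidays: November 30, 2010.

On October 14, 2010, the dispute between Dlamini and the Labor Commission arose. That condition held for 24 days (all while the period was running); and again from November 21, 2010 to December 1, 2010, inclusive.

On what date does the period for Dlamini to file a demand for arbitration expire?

February 7, 2011

80 days after October 14, 2010 is January 2, 2011.
Tolling adds 24 days: January 2, 2011 + 24 days = January 26, 2011.
From November 21, 2010 through December 1, 2010 inclusive is 11 days; tolling adds 11 days: January 26, 2011 + 11 days = February 6, 2011.
February 6, 2011 is Sunday. The next qualifying day is February 7, 2011.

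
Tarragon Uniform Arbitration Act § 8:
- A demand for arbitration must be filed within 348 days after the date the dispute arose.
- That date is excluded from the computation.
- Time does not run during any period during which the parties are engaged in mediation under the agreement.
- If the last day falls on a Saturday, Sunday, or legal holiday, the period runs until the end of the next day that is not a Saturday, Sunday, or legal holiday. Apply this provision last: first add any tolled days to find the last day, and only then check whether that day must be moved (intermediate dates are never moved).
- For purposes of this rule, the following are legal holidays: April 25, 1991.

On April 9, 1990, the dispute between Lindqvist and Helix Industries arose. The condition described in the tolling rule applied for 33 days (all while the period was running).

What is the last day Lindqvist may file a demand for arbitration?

April 26, 1991

348 days after April 9, 1990 is March 23, 1991.
Tolling adds 33 days: March 23, 1991 + 33 days = April 25, 1991.
April 25, 1991 is a listed holiday. The next qualifying day is April 26, 1991.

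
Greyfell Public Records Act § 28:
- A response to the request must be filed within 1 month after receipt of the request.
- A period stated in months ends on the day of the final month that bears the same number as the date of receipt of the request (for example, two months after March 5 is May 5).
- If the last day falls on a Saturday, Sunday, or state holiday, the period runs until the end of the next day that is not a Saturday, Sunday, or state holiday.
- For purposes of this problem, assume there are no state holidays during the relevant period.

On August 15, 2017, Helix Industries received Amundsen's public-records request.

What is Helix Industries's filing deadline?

September 15, 2017

1 month after August 15, 2017 is September 15, 2017.
September 15, 2017 is a Friday and not a state holiday, so no extension applies.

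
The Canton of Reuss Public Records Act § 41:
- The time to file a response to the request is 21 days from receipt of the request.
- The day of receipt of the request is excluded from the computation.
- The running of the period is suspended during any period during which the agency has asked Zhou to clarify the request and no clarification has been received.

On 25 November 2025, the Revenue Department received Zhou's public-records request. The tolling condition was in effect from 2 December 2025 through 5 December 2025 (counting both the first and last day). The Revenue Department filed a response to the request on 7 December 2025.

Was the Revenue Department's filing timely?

21 days after 25 November 2025 is December 16, 2025.
From December 2, 2025 through December 5, 2025 inclusive is 4 days; tolling adds 4 days: December 16, 2025 + 4 days = December 20, 2025.
The deadline is December 20, 2025; the filing on December 7, 2025 is on or before that date.

Yes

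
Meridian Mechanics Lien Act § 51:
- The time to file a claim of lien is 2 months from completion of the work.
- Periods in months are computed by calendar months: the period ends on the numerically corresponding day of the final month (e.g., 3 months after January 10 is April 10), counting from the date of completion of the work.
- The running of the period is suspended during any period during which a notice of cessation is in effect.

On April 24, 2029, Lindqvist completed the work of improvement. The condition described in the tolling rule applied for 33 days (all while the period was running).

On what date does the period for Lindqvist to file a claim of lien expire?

2 months after April 24, 2029 is June 24, 2029.
Tolling adds 33 days: June 24, 2029 + 33 days = July 27, 2029.

July 27, 2029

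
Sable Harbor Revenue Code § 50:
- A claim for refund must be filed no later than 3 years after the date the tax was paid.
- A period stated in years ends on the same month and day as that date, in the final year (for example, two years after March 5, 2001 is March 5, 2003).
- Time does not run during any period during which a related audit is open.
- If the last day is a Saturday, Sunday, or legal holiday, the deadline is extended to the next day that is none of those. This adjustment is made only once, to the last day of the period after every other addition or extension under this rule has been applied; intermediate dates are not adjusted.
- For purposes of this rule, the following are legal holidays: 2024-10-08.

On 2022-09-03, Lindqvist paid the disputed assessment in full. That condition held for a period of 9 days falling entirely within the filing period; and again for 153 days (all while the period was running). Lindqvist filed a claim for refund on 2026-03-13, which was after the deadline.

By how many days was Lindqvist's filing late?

3 years after 2022-09-03 is September 3, 2025.
Tolling adds 9 days: September 3, 2025 + 9 days = September 12, 2025.
Tolling adds 153 days: September 12, 2025 + 153 days = February 12, 2026.
February 12, 2026 is a Thursday and not a legal holiday, so no extension applies.
The deadline is February 12, 2026; from February 12, 2026 to March 13, 2026 is 29 days.

29 days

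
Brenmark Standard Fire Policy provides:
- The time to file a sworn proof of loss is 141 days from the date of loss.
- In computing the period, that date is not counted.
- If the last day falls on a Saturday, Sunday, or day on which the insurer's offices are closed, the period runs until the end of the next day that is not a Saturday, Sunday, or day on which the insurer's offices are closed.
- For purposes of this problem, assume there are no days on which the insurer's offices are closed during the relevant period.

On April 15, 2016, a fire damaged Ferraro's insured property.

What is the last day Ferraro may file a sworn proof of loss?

141 days after April 15, 2016 is September 3, 2016.
September 3, 2016 is Saturday; September 4, 2016 is Sunday. The next qualifying day is September 5, 2016.

September 5, 2016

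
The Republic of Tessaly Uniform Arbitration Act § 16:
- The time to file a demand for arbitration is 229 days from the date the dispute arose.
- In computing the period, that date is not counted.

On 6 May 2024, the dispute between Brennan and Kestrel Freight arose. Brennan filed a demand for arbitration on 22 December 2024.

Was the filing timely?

No

229 days after 6 May 2024 is December 21, 2024.
The deadline is December 21, 2024; the filing on December 22, 2024 is after that date.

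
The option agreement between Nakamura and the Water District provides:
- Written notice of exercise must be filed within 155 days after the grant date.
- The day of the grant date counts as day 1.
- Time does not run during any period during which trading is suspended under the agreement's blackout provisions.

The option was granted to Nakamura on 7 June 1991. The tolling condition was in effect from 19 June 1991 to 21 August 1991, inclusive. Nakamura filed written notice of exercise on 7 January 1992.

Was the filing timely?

Yes

Counting 7 June 1991 as day 1, day 155 is November 8, 1991.
From June 19, 1991 through August 21, 1991 inclusive is 64 days; tolling adds 64 days: November 8, 1991 + 64 days = January 11, 1992.
The deadline is January 11, 1992; the filing on January 7, 1992 is on or before that date.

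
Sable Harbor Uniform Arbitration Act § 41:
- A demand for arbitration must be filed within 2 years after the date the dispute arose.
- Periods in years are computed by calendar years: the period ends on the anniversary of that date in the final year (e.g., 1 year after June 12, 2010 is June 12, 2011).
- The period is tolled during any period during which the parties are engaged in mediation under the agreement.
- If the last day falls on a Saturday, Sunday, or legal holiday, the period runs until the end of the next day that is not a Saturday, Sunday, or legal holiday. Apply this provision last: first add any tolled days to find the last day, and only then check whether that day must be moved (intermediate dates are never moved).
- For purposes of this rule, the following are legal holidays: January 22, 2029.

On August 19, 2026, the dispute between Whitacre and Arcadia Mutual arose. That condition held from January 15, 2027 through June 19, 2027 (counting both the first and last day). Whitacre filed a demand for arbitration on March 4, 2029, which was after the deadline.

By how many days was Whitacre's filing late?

40 days

2 years after August 19, 2026 is August 19, 2028.
From January 15, 2027 through June 19, 2027 inclusive is 156 days; tolling adds 156 days: August 19, 2028 + 156 days = January 22, 2029.
January 22, 2029 is a listed holiday. The next qualifying day is January 23, 2029.
The deadline is January 23, 2029; from January 23, 2029 to March 4, 2029 is 40 days.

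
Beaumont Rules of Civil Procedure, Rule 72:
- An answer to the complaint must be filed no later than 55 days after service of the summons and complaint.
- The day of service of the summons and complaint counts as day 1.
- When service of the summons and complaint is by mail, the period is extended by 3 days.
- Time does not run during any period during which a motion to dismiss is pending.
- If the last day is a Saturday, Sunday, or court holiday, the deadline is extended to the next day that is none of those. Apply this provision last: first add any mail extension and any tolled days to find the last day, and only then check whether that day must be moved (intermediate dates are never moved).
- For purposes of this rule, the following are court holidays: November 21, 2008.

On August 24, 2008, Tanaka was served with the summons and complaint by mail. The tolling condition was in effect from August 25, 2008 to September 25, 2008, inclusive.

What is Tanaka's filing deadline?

Counting August 24, 2008 as day 1, day 55 is October 17, 2008.
Service was by mail, adding 3 days: October 17, 2008 + 3 days = October 20, 2008.
From August 25, 2008 through September 25, 2008 inclusive is 32 days; tolling adds 32 days: October 20, 2008 + 32 days = November 21, 2008.
November 21, 2008 is a listed holiday; November 22, 2008 is Saturday; November 23, 2008 is Sunday. The next qualifying day is November 24, 2008.

November 24, 2008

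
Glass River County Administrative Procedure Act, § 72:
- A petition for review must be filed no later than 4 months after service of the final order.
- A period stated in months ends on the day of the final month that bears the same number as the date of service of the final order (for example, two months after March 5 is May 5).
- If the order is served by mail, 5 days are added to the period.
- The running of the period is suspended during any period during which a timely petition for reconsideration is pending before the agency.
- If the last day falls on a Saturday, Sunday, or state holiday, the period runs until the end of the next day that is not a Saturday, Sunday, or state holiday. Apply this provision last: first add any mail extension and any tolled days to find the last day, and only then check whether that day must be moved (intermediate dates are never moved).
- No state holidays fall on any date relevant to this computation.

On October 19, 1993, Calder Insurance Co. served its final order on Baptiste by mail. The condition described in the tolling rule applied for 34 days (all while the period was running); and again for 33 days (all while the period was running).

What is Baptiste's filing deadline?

May 2, 1994

4 months after October 19, 1993 is February 19, 1994.
Service was by mail, adding 5 days: February 19, 1994 + 5 days = February 24, 1994.
Tolling adds 34 days: February 24, 1994 + 34 days = March 30, 1994.
Tolling adds 33 days: March 30, 1994 + 33 days = May 2, 1994.
May 2, 1994 is a Monday and not a state holiday, so no extension applies.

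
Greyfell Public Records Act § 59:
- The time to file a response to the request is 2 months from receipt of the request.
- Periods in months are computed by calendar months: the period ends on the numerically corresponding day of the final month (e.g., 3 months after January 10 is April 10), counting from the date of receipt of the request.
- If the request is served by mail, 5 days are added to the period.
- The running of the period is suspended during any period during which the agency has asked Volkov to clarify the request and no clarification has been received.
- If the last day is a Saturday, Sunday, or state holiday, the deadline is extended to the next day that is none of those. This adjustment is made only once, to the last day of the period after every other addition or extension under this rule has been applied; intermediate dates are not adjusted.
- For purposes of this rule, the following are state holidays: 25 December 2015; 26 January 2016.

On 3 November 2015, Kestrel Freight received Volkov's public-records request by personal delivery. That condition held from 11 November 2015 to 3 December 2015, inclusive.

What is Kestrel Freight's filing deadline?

2 months after 3 November 2015 is January 3, 2016.
Service was not by mail, so no mail extension applies.
From November 11, 2015 through December 3, 2015 inclusive is 23 days; tolling adds 23 days: January 3, 2016 + 23 days = January 26, 2016.
January 26, 2016 is a listed holiday. The next qualifying day is January 27, 2016.

January 27, 2016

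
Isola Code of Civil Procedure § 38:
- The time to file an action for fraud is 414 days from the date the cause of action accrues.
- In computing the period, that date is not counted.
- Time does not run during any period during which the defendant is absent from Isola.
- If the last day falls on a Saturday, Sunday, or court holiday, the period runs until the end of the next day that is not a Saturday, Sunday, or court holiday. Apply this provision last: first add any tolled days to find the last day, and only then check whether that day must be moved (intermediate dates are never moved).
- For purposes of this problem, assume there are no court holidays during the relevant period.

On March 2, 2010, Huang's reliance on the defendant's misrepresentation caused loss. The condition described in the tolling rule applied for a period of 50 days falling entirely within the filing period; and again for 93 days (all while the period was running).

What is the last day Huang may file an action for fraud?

September 12, 2011

414 days after March 2, 2010 is April 20, 2011.
Tolling adds 50 days: April 20, 2011 + 50 days = June 9, 2011.
Tolling adds 93 days: June 9, 2011 + 93 days = September 10, 2011.
September 10, 2011 is Saturday; September 11, 2011 is Sunday. The next qualifying day is September 12, 2011.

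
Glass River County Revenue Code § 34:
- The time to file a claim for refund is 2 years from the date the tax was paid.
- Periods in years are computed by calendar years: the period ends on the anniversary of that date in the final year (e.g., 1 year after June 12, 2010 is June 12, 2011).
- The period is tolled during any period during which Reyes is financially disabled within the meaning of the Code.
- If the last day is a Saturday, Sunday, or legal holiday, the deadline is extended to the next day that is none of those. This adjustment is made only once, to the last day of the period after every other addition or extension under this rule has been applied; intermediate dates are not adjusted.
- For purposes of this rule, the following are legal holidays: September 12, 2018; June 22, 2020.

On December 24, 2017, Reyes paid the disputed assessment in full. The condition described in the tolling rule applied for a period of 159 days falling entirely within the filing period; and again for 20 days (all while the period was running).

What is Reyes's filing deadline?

June 23, 2020

2 years after December 24, 2017 is December 24, 2019.
Tolling adds 159 days: December 24, 2019 + 159 days = May 31, 2020.
Tolling adds 20 days: May 31, 2020 + 20 days = June 20, 2020.
June 20, 2020 is Saturday; June 21, 2020 is Sunday; June 22, 2020 is a listed holiday. The next qualifying day is June 23, 2020.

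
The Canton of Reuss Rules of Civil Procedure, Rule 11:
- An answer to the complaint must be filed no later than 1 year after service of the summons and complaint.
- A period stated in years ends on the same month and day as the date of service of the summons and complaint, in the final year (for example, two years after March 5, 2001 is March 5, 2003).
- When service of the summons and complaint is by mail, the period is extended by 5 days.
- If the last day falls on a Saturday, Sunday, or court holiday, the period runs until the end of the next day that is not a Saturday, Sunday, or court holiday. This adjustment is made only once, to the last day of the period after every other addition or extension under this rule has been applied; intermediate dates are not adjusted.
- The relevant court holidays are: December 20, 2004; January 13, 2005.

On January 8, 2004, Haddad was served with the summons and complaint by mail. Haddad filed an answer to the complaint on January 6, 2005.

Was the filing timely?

Yes

1 year after January 8, 2004 is January 8, 2005.
Service was by mail, adding 5 days: January 8, 2005 + 5 days = January 13, 2005.
January 13, 2005 is a listed holiday. The next qualifying day is January 14, 2005.
The deadline is January 14, 2005; the filing on January 6, 2005 is on or before that date.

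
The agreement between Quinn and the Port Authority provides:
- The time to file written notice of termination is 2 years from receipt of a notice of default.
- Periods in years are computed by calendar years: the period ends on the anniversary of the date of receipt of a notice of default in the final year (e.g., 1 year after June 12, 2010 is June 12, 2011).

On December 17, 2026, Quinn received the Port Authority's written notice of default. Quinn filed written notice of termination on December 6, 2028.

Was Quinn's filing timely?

2 years after December 17, 2026 is December 17, 2028.
The deadline is December 17, 2028; the filing on December 6, 2028 is on or before that date.

Yes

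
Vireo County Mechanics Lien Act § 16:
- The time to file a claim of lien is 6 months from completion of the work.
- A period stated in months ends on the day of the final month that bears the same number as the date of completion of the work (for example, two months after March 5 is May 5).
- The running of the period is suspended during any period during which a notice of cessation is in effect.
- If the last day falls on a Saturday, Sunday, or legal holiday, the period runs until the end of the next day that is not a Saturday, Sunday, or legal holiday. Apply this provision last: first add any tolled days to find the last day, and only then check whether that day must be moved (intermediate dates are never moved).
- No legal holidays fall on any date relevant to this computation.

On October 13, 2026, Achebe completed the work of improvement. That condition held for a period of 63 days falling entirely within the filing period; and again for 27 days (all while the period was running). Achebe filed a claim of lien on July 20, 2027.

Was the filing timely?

6 months after October 13, 2026 is April 13, 2027.
Tolling adds 63 days: April 13, 2027 + 63 days = June 15, 2027.
Tolling adds 27 days: June 15, 2027 + 27 days = July 12, 2027.
July 12, 2027 is a Monday and not a legal holiday, so no extension applies.
The deadline is July 12, 2027; the filing on July 20, 2027 is after that date.

No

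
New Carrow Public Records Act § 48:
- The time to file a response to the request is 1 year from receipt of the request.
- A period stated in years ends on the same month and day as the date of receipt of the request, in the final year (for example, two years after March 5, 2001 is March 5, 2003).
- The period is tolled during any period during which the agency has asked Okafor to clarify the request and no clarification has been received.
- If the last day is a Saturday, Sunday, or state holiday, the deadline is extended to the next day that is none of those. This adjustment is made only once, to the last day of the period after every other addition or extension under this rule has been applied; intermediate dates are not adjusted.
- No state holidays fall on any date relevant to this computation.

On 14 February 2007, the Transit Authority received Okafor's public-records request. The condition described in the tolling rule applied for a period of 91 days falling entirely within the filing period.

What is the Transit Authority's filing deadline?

1 year after 14 February 2007 is February 14, 2008.
Tolling adds 91 days: February 14, 2008 + 91 days = May 15, 2008.
May 15, 2008 is a Thursday and not a state holiday, so no extension applies.

May 15, 2008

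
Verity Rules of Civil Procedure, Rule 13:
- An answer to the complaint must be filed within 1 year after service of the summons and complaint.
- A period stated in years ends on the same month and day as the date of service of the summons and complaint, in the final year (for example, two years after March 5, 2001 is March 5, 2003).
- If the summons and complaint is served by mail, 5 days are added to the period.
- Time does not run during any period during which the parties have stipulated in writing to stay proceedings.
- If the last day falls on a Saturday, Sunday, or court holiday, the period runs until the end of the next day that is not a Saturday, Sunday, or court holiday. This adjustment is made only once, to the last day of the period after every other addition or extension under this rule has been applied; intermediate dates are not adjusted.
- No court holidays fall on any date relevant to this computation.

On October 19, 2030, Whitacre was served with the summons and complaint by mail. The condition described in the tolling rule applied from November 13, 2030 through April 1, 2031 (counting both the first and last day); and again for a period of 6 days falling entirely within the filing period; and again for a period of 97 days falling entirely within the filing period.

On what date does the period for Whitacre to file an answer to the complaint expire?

June 23, 2032

1 year after October 19, 2030 is October 19, 2031.
Service was by mail, adding 5 days: October 19, 2031 + 5 days = October 24, 2031.
From November 13, 2030 through April 1, 2031 inclusive is 140 days; tolling adds 140 days: October 24, 2031 + 140 days = March 12, 2032.
Tolling adds 6 days: March 12, 2032 + 6 days = March 18, 2032.
Tolling adds 97 days: March 18, 2032 + 97 days = June 23, 2032.
June 23, 2032 is a Wednesday and not a court holiday, so no extension applies.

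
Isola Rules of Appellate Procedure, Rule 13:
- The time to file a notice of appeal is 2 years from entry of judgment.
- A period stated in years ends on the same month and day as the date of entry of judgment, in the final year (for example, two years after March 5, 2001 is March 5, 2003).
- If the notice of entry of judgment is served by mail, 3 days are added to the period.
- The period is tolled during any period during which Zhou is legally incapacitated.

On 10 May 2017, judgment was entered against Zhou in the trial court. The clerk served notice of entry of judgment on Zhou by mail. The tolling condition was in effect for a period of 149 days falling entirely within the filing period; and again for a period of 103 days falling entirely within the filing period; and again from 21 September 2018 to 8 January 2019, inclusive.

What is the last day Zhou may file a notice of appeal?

May 9, 2020

2 years after 10 May 2017 is May 10, 2019.
Service was by mail, adding 3 days: May 10, 2019 + 3 days = May 13, 2019.
Tolling adds 149 days: May 13, 2019 + 149 days = October 9, 2019.
Tolling adds 103 days: October 9, 2019 + 103 days = January 20, 2020.
From September 21, 2018 through January 8, 2019 inclusive is 110 days; tolling adds 110 days: January 20, 2020 + 110 days = May 9, 2020.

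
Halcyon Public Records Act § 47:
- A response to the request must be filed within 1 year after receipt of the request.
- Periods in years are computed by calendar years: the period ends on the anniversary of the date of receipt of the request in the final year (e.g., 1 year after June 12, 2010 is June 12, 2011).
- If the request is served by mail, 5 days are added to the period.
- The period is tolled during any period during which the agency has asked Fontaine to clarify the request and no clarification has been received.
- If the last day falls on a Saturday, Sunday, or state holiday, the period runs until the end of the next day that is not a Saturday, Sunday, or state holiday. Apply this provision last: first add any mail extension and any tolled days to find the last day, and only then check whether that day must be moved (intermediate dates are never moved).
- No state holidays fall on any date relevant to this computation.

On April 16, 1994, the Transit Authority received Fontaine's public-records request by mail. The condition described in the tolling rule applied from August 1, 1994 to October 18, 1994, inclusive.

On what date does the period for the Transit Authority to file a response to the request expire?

July 10, 1995

1 year after April 16, 1994 is April 16, 1995.
Service was by mail, adding 5 days: April 16, 1995 + 5 days = April 21, 1995.
From August 1, 1994 through October 18, 1994 inclusive is 79 days; tolling adds 79 days: April 21, 1995 + 79 days = July 9, 1995.
July 9, 1995 is Sunday. The next qualifying day is July 10, 1995.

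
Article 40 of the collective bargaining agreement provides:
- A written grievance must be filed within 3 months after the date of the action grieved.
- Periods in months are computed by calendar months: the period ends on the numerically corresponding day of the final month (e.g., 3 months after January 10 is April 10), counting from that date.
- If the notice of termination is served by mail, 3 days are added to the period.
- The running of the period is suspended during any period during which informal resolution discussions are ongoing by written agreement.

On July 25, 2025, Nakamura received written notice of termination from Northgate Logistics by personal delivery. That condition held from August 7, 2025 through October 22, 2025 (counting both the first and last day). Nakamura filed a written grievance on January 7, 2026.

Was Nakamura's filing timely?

3 months after July 25, 2025 is October 25, 2025.
Service was not by mail, so no mail extension applies.
From August 7, 2025 through October 22, 2025 inclusive is 77 days; tolling adds 77 days: October 25, 2025 + 77 days = January 10, 2026.
The deadline is January 10, 2026; the filing on January 7, 2026 is on or before that date.

Yes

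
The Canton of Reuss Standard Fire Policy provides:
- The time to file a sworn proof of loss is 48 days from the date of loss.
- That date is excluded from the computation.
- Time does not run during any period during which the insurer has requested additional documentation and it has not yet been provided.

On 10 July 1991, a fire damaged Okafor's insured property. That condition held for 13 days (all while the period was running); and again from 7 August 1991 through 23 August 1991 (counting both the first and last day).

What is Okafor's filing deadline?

September 26, 1991

48 days after 10 July 1991 is August 27, 1991.
Tolling adds 13 days: August 27, 1991 + 13 days = September 9, 1991.
From August 7, 1991 through August 23, 1991 inclusive is 17 days; tolling adds 17 days: September 9, 1991 + 17 days = September 26, 1991.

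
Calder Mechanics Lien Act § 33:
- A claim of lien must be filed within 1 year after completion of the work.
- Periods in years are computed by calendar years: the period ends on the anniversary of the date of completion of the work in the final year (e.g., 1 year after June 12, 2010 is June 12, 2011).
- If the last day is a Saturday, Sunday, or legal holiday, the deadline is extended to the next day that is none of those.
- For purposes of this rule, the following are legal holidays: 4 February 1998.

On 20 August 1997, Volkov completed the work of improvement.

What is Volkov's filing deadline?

August 20, 1998

1 year after 20 August 1997 is August 20, 1998.
August 20, 1998 is a Thursday and not a legal holiday, so no extension applies.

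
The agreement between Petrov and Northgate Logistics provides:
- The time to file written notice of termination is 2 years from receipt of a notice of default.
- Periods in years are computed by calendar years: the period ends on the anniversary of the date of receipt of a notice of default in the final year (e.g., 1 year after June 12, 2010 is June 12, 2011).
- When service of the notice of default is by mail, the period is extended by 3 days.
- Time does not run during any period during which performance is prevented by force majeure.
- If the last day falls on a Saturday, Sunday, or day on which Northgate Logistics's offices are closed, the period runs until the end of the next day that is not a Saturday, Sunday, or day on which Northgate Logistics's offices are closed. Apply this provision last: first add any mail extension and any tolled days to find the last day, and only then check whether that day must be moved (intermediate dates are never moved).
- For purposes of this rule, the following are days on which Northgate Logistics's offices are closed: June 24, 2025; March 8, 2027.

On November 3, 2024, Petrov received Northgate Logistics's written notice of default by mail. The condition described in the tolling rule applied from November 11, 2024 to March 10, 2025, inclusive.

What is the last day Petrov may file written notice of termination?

March 9, 2027

2 years after November 3, 2024 is November 3, 2026.
Service was by mail, adding 3 days: November 3, 2026 + 3 days = November 6, 2026.
From November 11, 2024 through March 10, 2025 inclusive is 120 days; tolling adds 120 days: November 6, 2026 + 120 days = March 6, 2027.
March 6, 2027 is Saturday; March 7, 2027 is Sunday; March 8, 2027 is a listed holiday. The next qualifying day is March 9, 2027.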